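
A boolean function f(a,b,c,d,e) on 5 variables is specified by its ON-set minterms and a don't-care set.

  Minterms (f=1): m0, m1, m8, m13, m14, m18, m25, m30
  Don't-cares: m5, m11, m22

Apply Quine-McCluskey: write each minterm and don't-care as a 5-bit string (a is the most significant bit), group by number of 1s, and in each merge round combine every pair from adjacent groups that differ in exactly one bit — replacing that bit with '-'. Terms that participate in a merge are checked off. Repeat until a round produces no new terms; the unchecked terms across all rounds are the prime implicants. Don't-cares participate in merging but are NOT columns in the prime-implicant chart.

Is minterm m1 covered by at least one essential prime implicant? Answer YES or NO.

NO

Round 0: 00000✓ 00001✓ 00101✓ 01000✓ 01011 01101✓ 01110✓ 10010✓ 10110✓ 11001 11110✓
Round 1: -1110 0-000 0-101 00-01 0000- 1-110 10-10
PIs = {-1110, 0-000, 0-101, 00-01, 0000-, 01011, 1-110, 10-10, 11001}
Coverage chart:
  m0: 0-000,0000-
  m1: 00-01,0000-
  m8: 0-000 ←essential
  m13: 0-101 ←essential
  m14: -1110 ←essential
  m18: 10-10 ←essential
  m25: 11001 ←essential
  m30: -1110,1-110
Essential: -1110, 0-000, 0-101, 10-10, 11001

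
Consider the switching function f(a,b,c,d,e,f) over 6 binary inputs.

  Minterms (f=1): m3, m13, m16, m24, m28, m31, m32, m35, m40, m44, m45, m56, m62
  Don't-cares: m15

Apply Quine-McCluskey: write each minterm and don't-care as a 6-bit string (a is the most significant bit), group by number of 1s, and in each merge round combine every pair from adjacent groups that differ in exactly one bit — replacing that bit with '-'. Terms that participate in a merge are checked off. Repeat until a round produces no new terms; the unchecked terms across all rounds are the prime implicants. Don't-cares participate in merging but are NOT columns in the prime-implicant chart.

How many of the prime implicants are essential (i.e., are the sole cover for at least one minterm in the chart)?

size-2^0 implicants → 000011(✓)  001101(✓)  001111(✓)  010000(✓)  011000(✓)  011100(✓)  011111(✓)  100000(✓)  100011(✓)  101000(✓)  101100(✓)  101101(✓)  111000(✓)  111110
size-2^1 implicants → -00011  -01101  -11000  0-1111  0011-1  01-000  011-00  1-1000  10-000  101-00  10110-
Unchecked terms (primes): -00011, -01101, -11000, 0-1111, 0011-1, 01-000, 011-00, 1-1000, 10-000, 101-00, 10110-, 111110
Minterm coverage:
  m3 ⊆ -00011 [E]
  m13 ⊆ -01101,0011-1
  m16 ⊆ 01-000 [E]
  m24 ⊆ -11000,01-000,011-00
  m28 ⊆ 011-00 [E]
  m31 ⊆ 0-1111 [E]
  m32 ⊆ 10-000 [E]
  m35 ⊆ -00011 [E]
  m40 ⊆ 1-1000,10-000,101-00
  m44 ⊆ 101-00,10110-
  m45 ⊆ -01101,10110-
  m56 ⊆ -11000,1-1000
  m62 ⊆ 111110 [E]
E = {-00011, 0-1111, 01-000, 011-00, 10-000, 111110}

6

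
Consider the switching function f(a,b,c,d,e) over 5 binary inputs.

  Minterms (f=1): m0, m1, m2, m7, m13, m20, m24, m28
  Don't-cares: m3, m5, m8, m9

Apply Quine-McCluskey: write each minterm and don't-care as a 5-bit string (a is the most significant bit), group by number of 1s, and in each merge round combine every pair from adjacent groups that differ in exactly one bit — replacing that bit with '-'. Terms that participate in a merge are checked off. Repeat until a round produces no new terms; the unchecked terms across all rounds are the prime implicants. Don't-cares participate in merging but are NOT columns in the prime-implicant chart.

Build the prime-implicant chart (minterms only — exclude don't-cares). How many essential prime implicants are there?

Round 0: 00000✓ 00001✓ 00010✓ 00011✓ 00101✓ 00111✓ 01000✓ 01001✓ 01101✓ 10100✓ 11000✓ 11100✓
Round 1: -1000 0-000✓ 0-001✓ 0-101✓ 00-01✓ 00-11✓ 000-0✓ 000-1✓ 0000-✓ 0001-✓ 001-1✓ 01-01✓ 0100-✓ 1-100 11-00
Round 2: 0--01 0-00- 00--1 000--
PIs = {-1000, 0--01, 0-00-, 00--1, 000--, 1-100, 11-00}
Coverage chart:
  m0: 0-00-,000--
  m1: 0--01,0-00-,00--1,000--
  m2: 000-- ←essential
  m7: 00--1 ←essential
  m13: 0--01 ←essential
  m20: 1-100 ←essential
  m24: -1000,11-00
  m28: 1-100,11-00
Essential: 0--01, 00--1, 000--, 1-100

4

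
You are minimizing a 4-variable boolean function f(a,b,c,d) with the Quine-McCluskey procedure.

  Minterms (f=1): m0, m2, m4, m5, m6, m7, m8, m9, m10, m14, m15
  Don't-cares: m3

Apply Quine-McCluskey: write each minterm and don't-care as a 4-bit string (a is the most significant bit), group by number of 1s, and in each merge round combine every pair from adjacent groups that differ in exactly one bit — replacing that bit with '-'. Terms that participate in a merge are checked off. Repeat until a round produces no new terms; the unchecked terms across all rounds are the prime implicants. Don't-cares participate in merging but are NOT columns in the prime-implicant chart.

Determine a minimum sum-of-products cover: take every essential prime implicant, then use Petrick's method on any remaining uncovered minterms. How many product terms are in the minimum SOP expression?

size-2^0 implicants → 0000(✓)  0010(✓)  0011(✓)  0100(✓)  0101(✓)  0110(✓)  0111(✓)  1000(✓)  1001(✓)  1010(✓)  1110(✓)  1111(✓)
size-2^1 implicants → -000(✓)  -010(✓)  -110(✓)  -111(✓)  0-00(✓)  0-10(✓)  0-11(✓)  00-0(✓)  001-(✓)  01-0(✓)  01-1(✓)  010-(✓)  011-(✓)  1-10(✓)  10-0(✓)  100-  111-(✓)
size-2^2 implicants → --10  -0-0  -11-  0--0  0-1-  01--
Unchecked terms (primes): --10, -0-0, -11-, 0--0, 0-1-, 01--, 100-
Minterm coverage:
  m0 ⊆ -0-0,0--0
  m2 ⊆ --10,-0-0,0--0,0-1-
  m4 ⊆ 0--0,01--
  m5 ⊆ 01-- [E]
  m6 ⊆ --10,-11-,0--0,0-1-,01--
  m7 ⊆ -11-,0-1-,01--
  m8 ⊆ -0-0,100-
  m9 ⊆ 100- [E]
  m10 ⊆ --10,-0-0
  m14 ⊆ --10,-11-
  m15 ⊆ -11- [E]
E = {-11-, 01--, 100-}
Petrick residual → -0-0
Cover = b'd' + bc + a'b + ab'c'  |cover|=4

4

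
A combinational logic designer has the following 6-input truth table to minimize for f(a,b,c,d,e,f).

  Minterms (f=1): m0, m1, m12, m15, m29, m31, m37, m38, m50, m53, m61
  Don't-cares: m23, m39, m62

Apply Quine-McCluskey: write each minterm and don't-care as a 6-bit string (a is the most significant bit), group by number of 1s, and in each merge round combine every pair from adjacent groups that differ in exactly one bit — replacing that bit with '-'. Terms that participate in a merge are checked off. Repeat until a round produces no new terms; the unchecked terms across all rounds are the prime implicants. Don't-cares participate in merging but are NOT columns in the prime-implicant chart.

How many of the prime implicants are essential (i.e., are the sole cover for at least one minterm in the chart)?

5

Round 0: 000000✓ 000001✓ 001100 001111✓ 010111✓ 011101✓ 011111✓ 100101✓ 100110✓ 100111✓ 110010 110101✓ 111101✓ 111110
Round 1: -11101 0-1111 00000- 01-111 0111-1 1-0101 1001-1 10011- 11-101
PIs = {-11101, 0-1111, 00000-, 001100, 01-111, 0111-1, 1-0101, 1001-1, 10011-, 11-101, 110010, 111110}
Coverage chart:
  m0: 00000- ←essential
  m1: 00000- ←essential
  m12: 001100 ←essential
  m15: 0-1111 ←essential
  m29: -11101,0111-1
  m31: 0-1111,01-111,0111-1
  m37: 1-0101,1001-1
  m38: 10011- ←essential
  m50: 110010 ←essential
  m53: 1-0101,11-101
  m61: -11101,11-101
Essential: 0-1111, 00000-, 001100, 10011-, 110010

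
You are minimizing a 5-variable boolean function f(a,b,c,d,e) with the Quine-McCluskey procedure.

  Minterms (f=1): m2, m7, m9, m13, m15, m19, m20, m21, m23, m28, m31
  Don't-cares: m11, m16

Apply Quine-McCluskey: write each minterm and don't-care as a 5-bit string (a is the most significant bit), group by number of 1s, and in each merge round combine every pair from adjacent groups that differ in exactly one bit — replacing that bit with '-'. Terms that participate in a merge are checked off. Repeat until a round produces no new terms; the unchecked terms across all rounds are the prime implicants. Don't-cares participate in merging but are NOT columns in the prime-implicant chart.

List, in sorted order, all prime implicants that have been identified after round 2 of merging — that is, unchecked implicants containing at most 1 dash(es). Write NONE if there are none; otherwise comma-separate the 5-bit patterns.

00010, 1-100, 10-00, 10-11, 101-1, 1010-

size-2^0 implicants → 00010  00111(✓)  01001(✓)  01011(✓)  01101(✓)  01111(✓)  10000(✓)  10011(✓)  10100(✓)  10101(✓)  10111(✓)  11100(✓)  11111(✓)
size-2^1 implicants → -0111(✓)  -1111(✓)  0-111(✓)  01-01(✓)  01-11(✓)  010-1(✓)  011-1(✓)  1-100  1-111(✓)  10-00  10-11  101-1  1010-
size-2^2 implicants → --111  01--1
Unchecked terms (primes): --111, 00010, 01--1, 1-100, 10-00, 10-11, 101-1, 1010-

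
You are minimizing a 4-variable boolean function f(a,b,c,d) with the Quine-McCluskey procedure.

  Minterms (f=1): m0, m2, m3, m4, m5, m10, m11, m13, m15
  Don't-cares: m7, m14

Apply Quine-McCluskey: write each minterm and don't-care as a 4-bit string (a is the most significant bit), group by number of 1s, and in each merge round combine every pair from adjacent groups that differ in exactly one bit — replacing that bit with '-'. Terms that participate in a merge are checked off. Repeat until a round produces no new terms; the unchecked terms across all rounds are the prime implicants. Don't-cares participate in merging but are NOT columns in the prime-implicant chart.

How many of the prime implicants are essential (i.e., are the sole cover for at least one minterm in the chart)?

1

[col 0] 0000*, 0010*, 0011*, 0100*, 0101*, 0111*, 1010*, 1011*, 1101*, 1110*, 1111*
[col 1] -010*, -011*, -101*, -111*, 0-00, 0-11*, 00-0, 001-*, 01-1*, 010-, 1-10*, 1-11*, 101-*, 11-1*, 111-*
[col 2] --11, -01-, -1-1, 1-1-
Prime implicants: --11, -01-, -1-1, 0-00, 00-0, 010-, 1-1-
PI chart (minterm → PIs covering it):
  0 | 0-00,00-0
  2 | -01-,00-0
  3 | --11,-01-
  4 | 0-00,010-
  5 | -1-1,010-
  10 | -01-,1-1-
  11 | --11,-01-,1-1-
  13 | -1-1  (sole → essential)
  15 | --11,-1-1,1-1-
Essential prime implicants: -1-1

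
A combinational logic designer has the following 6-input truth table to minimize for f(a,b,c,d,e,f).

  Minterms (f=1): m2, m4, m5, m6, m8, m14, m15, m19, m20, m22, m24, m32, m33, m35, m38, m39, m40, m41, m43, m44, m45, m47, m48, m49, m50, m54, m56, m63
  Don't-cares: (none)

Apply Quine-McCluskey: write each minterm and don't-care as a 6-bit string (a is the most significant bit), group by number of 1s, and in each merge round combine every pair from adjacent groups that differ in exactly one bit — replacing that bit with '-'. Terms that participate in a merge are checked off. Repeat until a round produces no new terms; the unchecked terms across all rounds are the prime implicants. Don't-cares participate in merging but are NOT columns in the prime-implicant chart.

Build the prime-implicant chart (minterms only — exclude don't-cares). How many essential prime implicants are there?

8

size-2^0 implicants → 000010(✓)  000100(✓)  000101(✓)  000110(✓)  001000(✓)  001110(✓)  001111(✓)  010011  010100(✓)  010110(✓)  011000(✓)  100000(✓)  100001(✓)  100011(✓)  100110(✓)  100111(✓)  101000(✓)  101001(✓)  101011(✓)  101100(✓)  101101(✓)  101111(✓)  110000(✓)  110001(✓)  110010(✓)  110110(✓)  111000(✓)  111111(✓)
size-2^1 implicants → -00110(✓)  -01000(✓)  -01111  -10110(✓)  -11000(✓)  0-0100(✓)  0-0110(✓)  0-1000(✓)  00-110  000-10  0001-0(✓)  00010-  00111-  0101-0(✓)  1-0000(✓)  1-0001(✓)  1-0110(✓)  1-1000(✓)  1-1111  10-000(✓)  10-001(✓)  10-011(✓)  10-111(✓)  100-11(✓)  1000-1(✓)  10000-(✓)  10011-  101-00(✓)  101-01(✓)  101-11(✓)  1010-1(✓)  10100-(✓)  1011-1(✓)  10110-(✓)  11-000(✓)  110-10  1100-0  11000-(✓)
size-2^2 implicants → --0110  --1000  0-01-0  1--000  1-000-  10--11  10-0-1  10-00-  101--1  101-0-
Unchecked terms (primes): --0110, --1000, -01111, 0-01-0, 00-110, 000-10, 00010-, 00111-, 010011, 1--000, 1-000-, 1-1111, 10--11, 10-0-1, 10-00-, 10011-, 101--1, 101-0-, 110-10, 1100-0
Minterm coverage:
  m2 ⊆ 000-10 [E]
  m4 ⊆ 0-01-0,00010-
  m5 ⊆ 00010- [E]
  m6 ⊆ --0110,0-01-0,00-110,000-10
  m8 ⊆ --1000 [E]
  m14 ⊆ 00-110,00111-
  m15 ⊆ -01111,00111-
  m19 ⊆ 010011 [E]
  m20 ⊆ 0-01-0 [E]
  m22 ⊆ --0110,0-01-0
  m24 ⊆ --1000 [E]
  m32 ⊆ 1--000,1-000-,10-00-
  m33 ⊆ 1-000-,10-0-1,10-00-
  m35 ⊆ 10--11,10-0-1
  m38 ⊆ --0110,10011-
  m39 ⊆ 10--11,10011-
  m40 ⊆ --1000,1--000,10-00-,101-0-
  m41 ⊆ 10-0-1,10-00-,101--1,101-0-
  m43 ⊆ 10--11,10-0-1,101--1
  m44 ⊆ 101-0- [E]
  m45 ⊆ 101--1,101-0-
  m47 ⊆ -01111,1-1111,10--11,101--1
  m48 ⊆ 1--000,1-000-,1100-0
  m49 ⊆ 1-000- [E]
  m50 ⊆ 110-10,1100-0
  m54 ⊆ --0110,110-10
  m56 ⊆ --1000,1--000
  m63 ⊆ 1-1111 [E]
E = {--1000, 0-01-0, 000-10, 00010-, 010011, 1-000-, 1-1111, 101-0-}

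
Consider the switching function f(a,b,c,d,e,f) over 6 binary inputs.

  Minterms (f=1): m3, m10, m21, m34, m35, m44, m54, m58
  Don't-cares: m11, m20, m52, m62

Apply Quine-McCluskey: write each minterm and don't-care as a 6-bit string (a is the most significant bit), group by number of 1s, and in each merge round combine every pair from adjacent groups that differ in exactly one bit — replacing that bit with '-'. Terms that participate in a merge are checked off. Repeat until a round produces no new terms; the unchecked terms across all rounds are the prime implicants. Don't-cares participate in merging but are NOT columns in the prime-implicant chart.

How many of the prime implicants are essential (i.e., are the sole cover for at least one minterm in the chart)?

size-2^0 implicants → 000011(✓)  001010(✓)  001011(✓)  010100(✓)  010101(✓)  100010(✓)  100011(✓)  101100  110100(✓)  110110(✓)  111010(✓)  111110(✓)
size-2^1 implicants → -00011  -10100  00-011  00101-  01010-  10001-  11-110  1101-0  111-10
Unchecked terms (primes): -00011, -10100, 00-011, 00101-, 01010-, 10001-, 101100, 11-110, 1101-0, 111-10
Minterm coverage:
  m3 ⊆ -00011,00-011
  m10 ⊆ 00101- [E]
  m21 ⊆ 01010- [E]
  m34 ⊆ 10001- [E]
  m35 ⊆ -00011,10001-
  m44 ⊆ 101100 [E]
  m54 ⊆ 11-110,1101-0
  m58 ⊆ 111-10 [E]
E = {00101-, 01010-, 10001-, 101100, 111-10}

5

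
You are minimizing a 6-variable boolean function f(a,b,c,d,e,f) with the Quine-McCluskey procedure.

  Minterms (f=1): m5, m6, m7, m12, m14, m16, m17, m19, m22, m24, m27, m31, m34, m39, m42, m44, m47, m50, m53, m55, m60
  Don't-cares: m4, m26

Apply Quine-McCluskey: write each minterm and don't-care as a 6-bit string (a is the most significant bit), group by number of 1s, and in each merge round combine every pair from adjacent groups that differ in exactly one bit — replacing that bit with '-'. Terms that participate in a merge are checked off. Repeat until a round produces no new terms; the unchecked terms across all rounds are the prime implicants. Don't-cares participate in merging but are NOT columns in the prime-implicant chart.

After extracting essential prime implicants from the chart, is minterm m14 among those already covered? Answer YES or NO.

YES

size-2^0 implicants → 000100(✓)  000101(✓)  000110(✓)  000111(✓)  001100(✓)  001110(✓)  010000(✓)  010001(✓)  010011(✓)  010110(✓)  011000(✓)  011010(✓)  011011(✓)  011111(✓)  100010(✓)  100111(✓)  101010(✓)  101100(✓)  101111(✓)  110010(✓)  110101(✓)  110111(✓)  111100(✓)
size-2^1 implicants → -00111  -01100  0-0110  00-100(✓)  00-110(✓)  0001-0(✓)  0001-1(✓)  00010-(✓)  00011-(✓)  0011-0(✓)  01-000  01-011  0100-1  01000-  011-11  0110-0  01101-  1-0010  1-0111  1-1100  10-010  10-111  1101-1
size-2^2 implicants → 00-1-0  0001--
Unchecked terms (primes): -00111, -01100, 0-0110, 00-1-0, 0001--, 01-000, 01-011, 0100-1, 01000-, 011-11, 0110-0, 01101-, 1-0010, 1-0111, 1-1100, 10-010, 10-111, 1101-1
Minterm coverage:
  m5 ⊆ 0001-- [E]
  m6 ⊆ 0-0110,00-1-0,0001--
  m7 ⊆ -00111,0001--
  m12 ⊆ -01100,00-1-0
  m14 ⊆ 00-1-0 [E]
  m16 ⊆ 01-000,01000-
  m17 ⊆ 0100-1,01000-
  m19 ⊆ 01-011,0100-1
  m22 ⊆ 0-0110 [E]
  m24 ⊆ 01-000,0110-0
  m27 ⊆ 01-011,011-11,01101-
  m31 ⊆ 011-11 [E]
  m34 ⊆ 1-0010,10-010
  m39 ⊆ -00111,1-0111,10-111
  m42 ⊆ 10-010 [E]
  m44 ⊆ -01100,1-1100
  m47 ⊆ 10-111 [E]
  m50 ⊆ 1-0010 [E]
  m53 ⊆ 1101-1 [E]
  m55 ⊆ 1-0111,1101-1
  m60 ⊆ 1-1100 [E]
E = {0-0110, 00-1-0, 0001--, 011-11, 1-0010, 1-1100, 10-010, 10-111, 1101-1}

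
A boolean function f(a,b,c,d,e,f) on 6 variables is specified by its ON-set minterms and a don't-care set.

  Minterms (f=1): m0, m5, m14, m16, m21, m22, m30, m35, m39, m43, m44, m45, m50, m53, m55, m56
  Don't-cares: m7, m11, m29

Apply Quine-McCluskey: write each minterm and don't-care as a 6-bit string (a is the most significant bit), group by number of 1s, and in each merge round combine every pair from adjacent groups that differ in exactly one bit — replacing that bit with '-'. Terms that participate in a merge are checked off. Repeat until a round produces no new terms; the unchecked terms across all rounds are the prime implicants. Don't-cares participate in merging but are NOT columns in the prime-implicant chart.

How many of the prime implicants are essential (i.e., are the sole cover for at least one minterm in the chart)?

size-2^0 implicants → 000000(✓)  000101(✓)  000111(✓)  001011(✓)  001110(✓)  010000(✓)  010101(✓)  010110(✓)  011101(✓)  011110(✓)  100011(✓)  100111(✓)  101011(✓)  101100(✓)  101101(✓)  110010  110101(✓)  110111(✓)  111000
size-2^1 implicants → -00111  -01011  -10101  0-0000  0-0101  0-1110  0001-1  01-101  01-110  1-0111  10-011  100-11  10110-  1101-1
Unchecked terms (primes): -00111, -01011, -10101, 0-0000, 0-0101, 0-1110, 0001-1, 01-101, 01-110, 1-0111, 10-011, 100-11, 10110-, 110010, 1101-1, 111000
Minterm coverage:
  m0 ⊆ 0-0000 [E]
  m5 ⊆ 0-0101,0001-1
  m14 ⊆ 0-1110 [E]
  m16 ⊆ 0-0000 [E]
  m21 ⊆ -10101,0-0101,01-101
  m22 ⊆ 01-110 [E]
  m30 ⊆ 0-1110,01-110
  m35 ⊆ 10-011,100-11
  m39 ⊆ -00111,1-0111,100-11
  m43 ⊆ -01011,10-011
  m44 ⊆ 10110- [E]
  m45 ⊆ 10110- [E]
  m50 ⊆ 110010 [E]
  m53 ⊆ -10101,1101-1
  m55 ⊆ 1-0111,1101-1
  m56 ⊆ 111000 [E]
E = {0-0000, 0-1110, 01-110, 10110-, 110010, 111000}

6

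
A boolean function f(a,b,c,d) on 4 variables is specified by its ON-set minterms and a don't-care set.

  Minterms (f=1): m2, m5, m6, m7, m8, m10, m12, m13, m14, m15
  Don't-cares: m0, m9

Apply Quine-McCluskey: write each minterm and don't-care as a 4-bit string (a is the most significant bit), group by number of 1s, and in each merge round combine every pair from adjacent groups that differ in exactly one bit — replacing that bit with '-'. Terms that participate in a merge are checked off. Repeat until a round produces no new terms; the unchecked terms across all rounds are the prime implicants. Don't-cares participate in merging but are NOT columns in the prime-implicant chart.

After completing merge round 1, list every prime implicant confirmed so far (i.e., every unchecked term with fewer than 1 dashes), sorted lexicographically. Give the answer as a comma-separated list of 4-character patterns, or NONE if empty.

NONE

Round 0: 0000✓ 0010✓ 0101✓ 0110✓ 0111✓ 1000✓ 1001✓ 1010✓ 1100✓ 1101✓ 1110✓ 1111✓
Round 1: -000✓ -010✓ -101✓ -110✓ -111✓ 0-10✓ 00-0✓ 01-1✓ 011-✓ 1-00✓ 1-01✓ 1-10✓ 10-0✓ 100-✓ 11-0✓ 11-1✓ 110-✓ 111-✓
Round 2: --10 -0-0 -1-1 -11- 1--0 1-0- 11--
PIs = {--10, -0-0, -1-1, -11-, 1--0, 1-0-, 11--}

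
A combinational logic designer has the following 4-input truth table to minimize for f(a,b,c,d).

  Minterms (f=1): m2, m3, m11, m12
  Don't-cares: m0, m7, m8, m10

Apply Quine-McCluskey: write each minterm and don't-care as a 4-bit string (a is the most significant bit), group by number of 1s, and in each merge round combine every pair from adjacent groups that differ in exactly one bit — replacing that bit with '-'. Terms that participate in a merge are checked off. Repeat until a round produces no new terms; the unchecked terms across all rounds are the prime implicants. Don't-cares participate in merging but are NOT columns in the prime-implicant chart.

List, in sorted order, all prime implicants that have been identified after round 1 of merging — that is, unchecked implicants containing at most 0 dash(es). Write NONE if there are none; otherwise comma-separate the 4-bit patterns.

Round 0: 0000✓ 0010✓ 0011✓ 0111✓ 1000✓ 1010✓ 1011✓ 1100✓
Round 1: -000✓ -010✓ -011✓ 0-11 00-0✓ 001-✓ 1-00 10-0✓ 101-✓
Round 2: -0-0 -01-
PIs = {-0-0, -01-, 0-11, 1-00}

NONE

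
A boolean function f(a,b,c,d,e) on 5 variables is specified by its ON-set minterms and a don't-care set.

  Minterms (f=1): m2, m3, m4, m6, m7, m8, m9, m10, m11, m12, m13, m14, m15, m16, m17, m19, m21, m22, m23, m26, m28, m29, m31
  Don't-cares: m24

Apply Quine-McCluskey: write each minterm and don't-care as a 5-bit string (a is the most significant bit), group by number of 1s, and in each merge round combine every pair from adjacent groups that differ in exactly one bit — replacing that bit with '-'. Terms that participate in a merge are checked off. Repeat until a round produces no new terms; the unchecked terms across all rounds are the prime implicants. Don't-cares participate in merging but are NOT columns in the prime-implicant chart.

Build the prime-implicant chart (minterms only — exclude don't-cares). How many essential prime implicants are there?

5

Round 0: 00010✓ 00011✓ 00100✓ 00110✓ 00111✓ 01000✓ 01001✓ 01010✓ 01011✓ 01100✓ 01101✓ 01110✓ 01111✓ 10000✓ 10001✓ 10011✓ 10101✓ 10110✓ 10111✓ 11000✓ 11010✓ 11100✓ 11101✓ 11111✓
Round 1: -0011✓ -0110✓ -0111✓ -1000✓ -1010✓ -1100✓ -1101✓ -1111✓ 0-010✓ 0-011✓ 0-100✓ 0-110✓ 0-111✓ 00-10✓ 00-11✓ 0001-✓ 001-0✓ 0011-✓ 01-00✓ 01-01✓ 01-10✓ 01-11✓ 010-0✓ 010-1✓ 0100-✓ 0101-✓ 011-0✓ 011-1✓ 0110-✓ 0111-✓ 1-000 1-101✓ 1-111✓ 10-01✓ 10-11✓ 100-1✓ 1000- 101-1✓ 1011-✓ 11-00✓ 110-0✓ 111-1✓ 1110-✓
Round 2: --111 -0-11 -011- -1-00 -10-0 -11-1 -110- 0--10✓ 0--11✓ 0-01-✓ 0-1-0 0-11-✓ 00-1-✓ 01--0✓ 01--1✓ 01-0-✓ 01-1-✓ 010--✓ 011--✓ 1-1-1 10--1
Round 3: 0--1- 01---
PIs = {--111, -0-11, -011-, -1-00, -10-0, -11-1, -110-, 0--1-, 0-1-0, 01---, 1-000, 1-1-1, 10--1, 1000-}
Coverage chart:
  m2: 0--1- ←essential
  m3: -0-11,0--1-
  m4: 0-1-0 ←essential
  m6: -011-,0--1-,0-1-0
  m7: --111,-0-11,-011-,0--1-
  m8: -1-00,-10-0,01---
  m9: 01--- ←essential
  m10: -10-0,0--1-,01---
  m11: 0--1-,01---
  m12: -1-00,-110-,0-1-0,01---
  m13: -11-1,-110-,01---
  m14: 0--1-,0-1-0,01---
  m15: --111,-11-1,0--1-,01---
  m16: 1-000,1000-
  m17: 10--1,1000-
  m19: -0-11,10--1
  m21: 1-1-1,10--1
  m22: -011- ←essential
  m23: --111,-0-11,-011-,1-1-1,10--1
  m26: -10-0 ←essential
  m28: -1-00,-110-
  m29: -11-1,-110-,1-1-1
  m31: --111,-11-1,1-1-1
Essential: -011-, -10-0, 0--1-, 0-1-0, 01---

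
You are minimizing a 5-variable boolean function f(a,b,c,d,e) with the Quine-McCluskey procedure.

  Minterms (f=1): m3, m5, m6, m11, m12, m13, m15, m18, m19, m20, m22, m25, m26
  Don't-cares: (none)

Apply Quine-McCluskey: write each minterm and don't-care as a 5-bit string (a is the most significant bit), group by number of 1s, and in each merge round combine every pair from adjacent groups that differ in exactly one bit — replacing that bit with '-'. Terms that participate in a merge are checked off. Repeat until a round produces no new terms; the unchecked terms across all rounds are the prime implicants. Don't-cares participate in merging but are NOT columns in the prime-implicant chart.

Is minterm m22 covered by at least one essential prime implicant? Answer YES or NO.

size-2^0 implicants → 00011(✓)  00101(✓)  00110(✓)  01011(✓)  01100(✓)  01101(✓)  01111(✓)  10010(✓)  10011(✓)  10100(✓)  10110(✓)  11001  11010(✓)
size-2^1 implicants → -0011  -0110  0-011  0-101  01-11  011-1  0110-  1-010  10-10  1001-  101-0
Unchecked terms (primes): -0011, -0110, 0-011, 0-101, 01-11, 011-1, 0110-, 1-010, 10-10, 1001-, 101-0, 11001
Minterm coverage:
  m3 ⊆ -0011,0-011
  m5 ⊆ 0-101 [E]
  m6 ⊆ -0110 [E]
  m11 ⊆ 0-011,01-11
  m12 ⊆ 0110- [E]
  m13 ⊆ 0-101,011-1,0110-
  m15 ⊆ 01-11,011-1
  m18 ⊆ 1-010,10-10,1001-
  m19 ⊆ -0011,1001-
  m20 ⊆ 101-0 [E]
  m22 ⊆ -0110,10-10,101-0
  m25 ⊆ 11001 [E]
  m26 ⊆ 1-010 [E]
E = {-0110, 0-101, 0110-, 1-010, 101-0, 11001}

YES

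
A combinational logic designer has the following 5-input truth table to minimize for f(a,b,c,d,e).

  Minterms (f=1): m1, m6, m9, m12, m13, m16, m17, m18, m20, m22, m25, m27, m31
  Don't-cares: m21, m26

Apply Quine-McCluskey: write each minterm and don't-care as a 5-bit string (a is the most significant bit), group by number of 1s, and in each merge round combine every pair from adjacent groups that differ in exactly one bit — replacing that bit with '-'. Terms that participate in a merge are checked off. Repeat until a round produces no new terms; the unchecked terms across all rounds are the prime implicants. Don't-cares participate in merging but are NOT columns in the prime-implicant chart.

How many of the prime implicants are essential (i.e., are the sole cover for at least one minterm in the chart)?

[col 0] 00001*, 00110*, 01001*, 01100*, 01101*, 10000*, 10001*, 10010*, 10100*, 10101*, 10110*, 11001*, 11010*, 11011*, 11111*
[col 1] -0001*, -0110, -1001*, 0-001*, 01-01, 0110-, 1-001*, 1-010, 10-00*, 10-01*, 10-10*, 100-0*, 1000-*, 101-0*, 1010-*, 11-11, 110-1, 1101-
[col 2] --001, 10--0, 10-0-
Prime implicants: --001, -0110, 01-01, 0110-, 1-010, 10--0, 10-0-, 11-11, 110-1, 1101-
PI chart (minterm → PIs covering it):
  1 | --001  (sole → essential)
  6 | -0110  (sole → essential)
  9 | --001,01-01
  12 | 0110-  (sole → essential)
  13 | 01-01,0110-
  16 | 10--0,10-0-
  17 | --001,10-0-
  18 | 1-010,10--0
  20 | 10--0,10-0-
  22 | -0110,10--0
  25 | --001,110-1
  27 | 11-11,110-1,1101-
  31 | 11-11  (sole → essential)
Essential prime implicants: --001, -0110, 0110-, 11-11

4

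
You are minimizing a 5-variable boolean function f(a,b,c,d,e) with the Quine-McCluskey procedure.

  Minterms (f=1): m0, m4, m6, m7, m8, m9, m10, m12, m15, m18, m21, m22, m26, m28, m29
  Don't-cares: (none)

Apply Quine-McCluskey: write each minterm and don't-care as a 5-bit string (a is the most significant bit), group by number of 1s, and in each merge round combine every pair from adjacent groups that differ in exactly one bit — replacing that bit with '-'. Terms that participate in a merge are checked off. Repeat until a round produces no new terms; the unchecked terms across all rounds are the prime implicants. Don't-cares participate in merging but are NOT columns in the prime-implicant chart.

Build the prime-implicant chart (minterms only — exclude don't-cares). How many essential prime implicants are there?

4

[col 0] 00000*, 00100*, 00110*, 00111*, 01000*, 01001*, 01010*, 01100*, 01111*, 10010*, 10101*, 10110*, 11010*, 11100*, 11101*
[col 1] -0110, -1010, -1100, 0-000*, 0-100*, 0-111, 00-00*, 001-0, 0011-, 01-00*, 010-0, 0100-, 1-010, 1-101, 10-10, 1110-
[col 2] 0--00
Prime implicants: -0110, -1010, -1100, 0--00, 0-111, 001-0, 0011-, 010-0, 0100-, 1-010, 1-101, 10-10, 1110-
PI chart (minterm → PIs covering it):
  0 | 0--00  (sole → essential)
  4 | 0--00,001-0
  6 | -0110,001-0,0011-
  7 | 0-111,0011-
  8 | 0--00,010-0,0100-
  9 | 0100-  (sole → essential)
  10 | -1010,010-0
  12 | -1100,0--00
  15 | 0-111  (sole → essential)
  18 | 1-010,10-10
  21 | 1-101  (sole → essential)
  22 | -0110,10-10
  26 | -1010,1-010
  28 | -1100,1110-
  29 | 1-101,1110-
Essential prime implicants: 0--00, 0-111, 0100-, 1-101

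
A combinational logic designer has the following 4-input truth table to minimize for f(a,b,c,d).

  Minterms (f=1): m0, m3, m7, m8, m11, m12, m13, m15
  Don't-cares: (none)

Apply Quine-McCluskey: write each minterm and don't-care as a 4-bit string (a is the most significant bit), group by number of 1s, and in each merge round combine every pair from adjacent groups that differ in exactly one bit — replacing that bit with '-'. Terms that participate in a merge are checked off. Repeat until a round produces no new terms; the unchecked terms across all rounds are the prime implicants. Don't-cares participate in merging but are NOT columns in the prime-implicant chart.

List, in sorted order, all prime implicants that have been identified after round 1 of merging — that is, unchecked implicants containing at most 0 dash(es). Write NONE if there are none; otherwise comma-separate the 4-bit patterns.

size-2^0 implicants → 0000(✓)  0011(✓)  0111(✓)  1000(✓)  1011(✓)  1100(✓)  1101(✓)  1111(✓)
size-2^1 implicants → -000  -011(✓)  -111(✓)  0-11(✓)  1-00  1-11(✓)  11-1  110-
size-2^2 implicants → --11
Unchecked terms (primes): --11, -000, 1-00, 11-1, 110-

NONE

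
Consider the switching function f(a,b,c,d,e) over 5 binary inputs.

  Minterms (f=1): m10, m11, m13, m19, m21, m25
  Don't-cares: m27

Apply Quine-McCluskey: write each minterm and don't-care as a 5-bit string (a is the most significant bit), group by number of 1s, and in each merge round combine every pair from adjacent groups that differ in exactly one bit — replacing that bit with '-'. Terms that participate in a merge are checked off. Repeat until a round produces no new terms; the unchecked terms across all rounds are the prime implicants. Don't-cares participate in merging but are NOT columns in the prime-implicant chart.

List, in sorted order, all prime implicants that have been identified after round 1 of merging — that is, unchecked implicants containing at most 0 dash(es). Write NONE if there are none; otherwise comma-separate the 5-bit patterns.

size-2^0 implicants → 01010(✓)  01011(✓)  01101  10011(✓)  10101  11001(✓)  11011(✓)
size-2^1 implicants → -1011  0101-  1-011  110-1
Unchecked terms (primes): -1011, 0101-, 01101, 1-011, 10101, 110-1

01101, 10101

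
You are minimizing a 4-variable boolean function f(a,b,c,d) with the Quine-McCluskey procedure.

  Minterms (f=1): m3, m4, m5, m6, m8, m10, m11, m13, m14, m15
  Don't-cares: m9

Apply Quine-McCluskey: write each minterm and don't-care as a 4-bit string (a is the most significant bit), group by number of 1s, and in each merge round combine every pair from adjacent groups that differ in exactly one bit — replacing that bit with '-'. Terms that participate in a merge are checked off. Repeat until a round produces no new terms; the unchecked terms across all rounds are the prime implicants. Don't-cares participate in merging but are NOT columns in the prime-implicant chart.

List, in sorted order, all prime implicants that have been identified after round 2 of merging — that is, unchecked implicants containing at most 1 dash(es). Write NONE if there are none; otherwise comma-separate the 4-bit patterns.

Round 0: 0011✓ 0100✓ 0101✓ 0110✓ 1000✓ 1001✓ 1010✓ 1011✓ 1101✓ 1110✓ 1111✓
Round 1: -011 -101 -110 01-0 010- 1-01✓ 1-10✓ 1-11✓ 10-0✓ 10-1✓ 100-✓ 101-✓ 11-1✓ 111-✓
Round 2: 1--1 1-1- 10--
PIs = {-011, -101, -110, 01-0, 010-, 1--1, 1-1-, 10--}

-011, -101, -110, 01-0, 010-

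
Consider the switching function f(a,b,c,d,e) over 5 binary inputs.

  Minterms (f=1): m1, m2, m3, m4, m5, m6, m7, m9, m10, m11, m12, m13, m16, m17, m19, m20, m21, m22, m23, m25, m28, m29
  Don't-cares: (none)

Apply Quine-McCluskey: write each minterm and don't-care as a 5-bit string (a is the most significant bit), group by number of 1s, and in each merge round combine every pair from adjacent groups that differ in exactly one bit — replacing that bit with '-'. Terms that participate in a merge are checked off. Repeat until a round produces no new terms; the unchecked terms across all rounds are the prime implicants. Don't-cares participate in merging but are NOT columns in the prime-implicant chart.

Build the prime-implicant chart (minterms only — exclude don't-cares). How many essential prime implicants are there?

6

size-2^0 implicants → 00001(✓)  00010(✓)  00011(✓)  00100(✓)  00101(✓)  00110(✓)  00111(✓)  01001(✓)  01010(✓)  01011(✓)  01100(✓)  01101(✓)  10000(✓)  10001(✓)  10011(✓)  10100(✓)  10101(✓)  10110(✓)  10111(✓)  11001(✓)  11100(✓)  11101(✓)
size-2^1 implicants → -0001(✓)  -0011(✓)  -0100(✓)  -0101(✓)  -0110(✓)  -0111(✓)  -1001(✓)  -1100(✓)  -1101(✓)  0-001(✓)  0-010(✓)  0-011(✓)  0-100(✓)  0-101(✓)  00-01(✓)  00-10(✓)  00-11(✓)  000-1(✓)  0001-(✓)  001-0(✓)  001-1(✓)  0010-(✓)  0011-(✓)  01-01(✓)  010-1(✓)  0101-(✓)  0110-(✓)  1-001(✓)  1-100(✓)  1-101(✓)  10-00(✓)  10-01(✓)  10-11(✓)  100-1(✓)  1000-(✓)  101-0(✓)  101-1(✓)  1010-(✓)  1011-(✓)  11-01(✓)  1110-(✓)
size-2^2 implicants → --001(✓)  --100(✓)  --101(✓)  -0-01(✓)  -0-11(✓)  -00-1(✓)  -01-0(✓)  -01-1(✓)  -010-(✓)  -011-(✓)  -1-01(✓)  -110-(✓)  0--01(✓)  0-0-1  0-01-  0-10-(✓)  00--1(✓)  00-1-  001--(✓)  1--01(✓)  1-10-(✓)  10--1(✓)  10-0-  101--(✓)
size-2^3 implicants → ---01  --10-  -0--1  -01--
Unchecked terms (primes): ---01, --10-, -0--1, -01--, 0-0-1, 0-01-, 00-1-, 10-0-
Minterm coverage:
  m1 ⊆ ---01,-0--1,0-0-1
  m2 ⊆ 0-01-,00-1-
  m3 ⊆ -0--1,0-0-1,0-01-,00-1-
  m4 ⊆ --10-,-01--
  m5 ⊆ ---01,--10-,-0--1,-01--
  m6 ⊆ -01--,00-1-
  m7 ⊆ -0--1,-01--,00-1-
  m9 ⊆ ---01,0-0-1
  m10 ⊆ 0-01- [E]
  m11 ⊆ 0-0-1,0-01-
  m12 ⊆ --10- [E]
  m13 ⊆ ---01,--10-
  m16 ⊆ 10-0- [E]
  m17 ⊆ ---01,-0--1,10-0-
  m19 ⊆ -0--1 [E]
  m20 ⊆ --10-,-01--,10-0-
  m21 ⊆ ---01,--10-,-0--1,-01--,10-0-
  m22 ⊆ -01-- [E]
  m23 ⊆ -0--1,-01--
  m25 ⊆ ---01 [E]
  m28 ⊆ --10- [E]
  m29 ⊆ ---01,--10-
E = {---01, --10-, -0--1, -01--, 0-01-, 10-0-}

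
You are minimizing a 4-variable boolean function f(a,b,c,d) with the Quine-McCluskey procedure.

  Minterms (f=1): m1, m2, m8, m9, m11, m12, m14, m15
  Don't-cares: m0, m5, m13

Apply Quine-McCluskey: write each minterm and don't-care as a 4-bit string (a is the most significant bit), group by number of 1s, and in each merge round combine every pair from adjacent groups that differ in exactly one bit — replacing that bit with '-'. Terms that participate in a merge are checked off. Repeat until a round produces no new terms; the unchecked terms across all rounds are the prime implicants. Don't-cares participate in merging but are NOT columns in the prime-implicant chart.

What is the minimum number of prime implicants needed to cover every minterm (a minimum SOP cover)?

4

size-2^0 implicants → 0000(✓)  0001(✓)  0010(✓)  0101(✓)  1000(✓)  1001(✓)  1011(✓)  1100(✓)  1101(✓)  1110(✓)  1111(✓)
size-2^1 implicants → -000(✓)  -001(✓)  -101(✓)  0-01(✓)  00-0  000-(✓)  1-00(✓)  1-01(✓)  1-11(✓)  10-1(✓)  100-(✓)  11-0(✓)  11-1(✓)  110-(✓)  111-(✓)
size-2^2 implicants → --01  -00-  1--1  1-0-  11--
Unchecked terms (primes): --01, -00-, 00-0, 1--1, 1-0-, 11--
Minterm coverage:
  m1 ⊆ --01,-00-
  m2 ⊆ 00-0 [E]
  m8 ⊆ -00-,1-0-
  m9 ⊆ --01,-00-,1--1,1-0-
  m11 ⊆ 1--1 [E]
  m12 ⊆ 1-0-,11--
  m14 ⊆ 11-- [E]
  m15 ⊆ 1--1,11--
E = {00-0, 1--1, 11--}
Petrick residual → -00-
Cover = b'c' + a'b'd' + ad + ab  |cover|=4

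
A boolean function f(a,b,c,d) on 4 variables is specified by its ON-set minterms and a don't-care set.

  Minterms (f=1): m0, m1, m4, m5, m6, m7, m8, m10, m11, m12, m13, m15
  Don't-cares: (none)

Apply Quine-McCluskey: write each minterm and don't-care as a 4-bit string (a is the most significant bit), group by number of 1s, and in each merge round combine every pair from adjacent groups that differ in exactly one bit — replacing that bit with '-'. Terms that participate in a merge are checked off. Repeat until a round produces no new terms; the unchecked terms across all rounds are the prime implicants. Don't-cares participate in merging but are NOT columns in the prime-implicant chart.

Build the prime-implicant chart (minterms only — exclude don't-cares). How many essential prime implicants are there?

2

size-2^0 implicants → 0000(✓)  0001(✓)  0100(✓)  0101(✓)  0110(✓)  0111(✓)  1000(✓)  1010(✓)  1011(✓)  1100(✓)  1101(✓)  1111(✓)
size-2^1 implicants → -000(✓)  -100(✓)  -101(✓)  -111(✓)  0-00(✓)  0-01(✓)  000-(✓)  01-0(✓)  01-1(✓)  010-(✓)  011-(✓)  1-00(✓)  1-11  10-0  101-  11-1(✓)  110-(✓)
size-2^2 implicants → --00  -1-1  -10-  0-0-  01--
Unchecked terms (primes): --00, -1-1, -10-, 0-0-, 01--, 1-11, 10-0, 101-
Minterm coverage:
  m0 ⊆ --00,0-0-
  m1 ⊆ 0-0- [E]
  m4 ⊆ --00,-10-,0-0-,01--
  m5 ⊆ -1-1,-10-,0-0-,01--
  m6 ⊆ 01-- [E]
  m7 ⊆ -1-1,01--
  m8 ⊆ --00,10-0
  m10 ⊆ 10-0,101-
  m11 ⊆ 1-11,101-
  m12 ⊆ --00,-10-
  m13 ⊆ -1-1,-10-
  m15 ⊆ -1-1,1-11
E = {0-0-, 01--}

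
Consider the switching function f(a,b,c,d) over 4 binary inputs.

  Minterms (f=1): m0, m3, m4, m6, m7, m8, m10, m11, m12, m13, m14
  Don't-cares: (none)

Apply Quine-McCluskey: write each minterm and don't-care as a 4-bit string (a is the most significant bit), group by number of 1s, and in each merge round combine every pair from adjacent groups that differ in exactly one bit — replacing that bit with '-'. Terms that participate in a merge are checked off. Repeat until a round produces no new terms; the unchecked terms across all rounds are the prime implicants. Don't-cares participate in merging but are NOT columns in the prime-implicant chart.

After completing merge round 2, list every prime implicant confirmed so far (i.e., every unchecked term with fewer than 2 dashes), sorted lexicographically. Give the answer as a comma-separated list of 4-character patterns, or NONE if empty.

Round 0: 0000✓ 0011✓ 0100✓ 0110✓ 0111✓ 1000✓ 1010✓ 1011✓ 1100✓ 1101✓ 1110✓
Round 1: -000✓ -011 -100✓ -110✓ 0-00✓ 0-11 01-0✓ 011- 1-00✓ 1-10✓ 10-0✓ 101- 11-0✓ 110-
Round 2: --00 -1-0 1--0
PIs = {--00, -011, -1-0, 0-11, 011-, 1--0, 101-, 110-}

-011, 0-11, 011-, 101-, 110-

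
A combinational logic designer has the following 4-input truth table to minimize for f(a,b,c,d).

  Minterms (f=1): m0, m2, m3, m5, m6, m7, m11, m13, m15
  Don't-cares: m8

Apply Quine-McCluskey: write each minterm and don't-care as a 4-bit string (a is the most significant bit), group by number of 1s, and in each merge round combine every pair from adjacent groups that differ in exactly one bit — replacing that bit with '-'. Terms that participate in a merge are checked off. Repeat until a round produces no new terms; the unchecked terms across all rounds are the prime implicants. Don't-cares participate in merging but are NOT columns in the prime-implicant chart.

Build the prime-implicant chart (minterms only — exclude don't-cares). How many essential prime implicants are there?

Round 0: 0000✓ 0010✓ 0011✓ 0101✓ 0110✓ 0111✓ 1000✓ 1011✓ 1101✓ 1111✓
Round 1: -000 -011✓ -101✓ -111✓ 0-10✓ 0-11✓ 00-0 001-✓ 01-1✓ 011-✓ 1-11✓ 11-1✓
Round 2: --11 -1-1 0-1-
PIs = {--11, -000, -1-1, 0-1-, 00-0}
Coverage chart:
  m0: -000,00-0
  m2: 0-1-,00-0
  m3: --11,0-1-
  m5: -1-1 ←essential
  m6: 0-1- ←essential
  m7: --11,-1-1,0-1-
  m11: --11 ←essential
  m13: -1-1 ←essential
  m15: --11,-1-1
Essential: --11, -1-1, 0-1-

3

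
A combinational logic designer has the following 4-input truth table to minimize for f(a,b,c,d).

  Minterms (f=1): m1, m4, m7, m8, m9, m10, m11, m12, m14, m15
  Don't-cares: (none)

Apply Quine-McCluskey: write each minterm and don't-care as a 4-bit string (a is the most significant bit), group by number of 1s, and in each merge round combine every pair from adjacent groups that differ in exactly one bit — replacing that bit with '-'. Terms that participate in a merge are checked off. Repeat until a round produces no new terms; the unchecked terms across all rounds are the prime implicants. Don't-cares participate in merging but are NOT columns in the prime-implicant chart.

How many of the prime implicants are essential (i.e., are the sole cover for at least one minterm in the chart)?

3

[col 0] 0001*, 0100*, 0111*, 1000*, 1001*, 1010*, 1011*, 1100*, 1110*, 1111*
[col 1] -001, -100, -111, 1-00*, 1-10*, 1-11*, 10-0*, 10-1*, 100-*, 101-*, 11-0*, 111-*
[col 2] 1--0, 1-1-, 10--
Prime implicants: -001, -100, -111, 1--0, 1-1-, 10--
PI chart (minterm → PIs covering it):
  1 | -001  (sole → essential)
  4 | -100  (sole → essential)
  7 | -111  (sole → essential)
  8 | 1--0,10--
  9 | -001,10--
  10 | 1--0,1-1-,10--
  11 | 1-1-,10--
  12 | -100,1--0
  14 | 1--0,1-1-
  15 | -111,1-1-
Essential prime implicants: -001, -100, -111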